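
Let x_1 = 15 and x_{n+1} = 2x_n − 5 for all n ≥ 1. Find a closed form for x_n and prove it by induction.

Claim: x_n = 5·2^n + 5.

Base case: x_1 = 15, and 5·2^1 + 5 = 10 + 5 = 15.
Assume x_j = 5·2^j + 5 for some j ≥ 1.
Then x_{j+1} = 2x_j − 5 = 2·(5·2^j + 5) − 5 = 10·2^j + 10 − 5 = 5·2^{j+1} + 5.
So the formula holds for j+1, and by induction x_n = 5·2^n + 5 for all n ≥ 1.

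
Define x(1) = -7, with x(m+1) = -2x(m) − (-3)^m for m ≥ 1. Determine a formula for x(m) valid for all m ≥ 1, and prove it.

Claim: x(m) = 2·(-2)^m + (-3)^m.

Base case: x(1) = -7, and 2·(-2)^1 + (-3)^1 = -4 − 3 = -7.
Assume x(j) = 2·(-2)^j + (-3)^j for some j ≥ 1.
Then x(j+1) = -2x(j) − (-3)^j = -2·(2·(-2)^j + (-3)^j) − (-3)^j = 2·(-2)^{j+1} − 2·(-3)^j − (-3)^j = 2·(-2)^{j+1} − 3·(-3)^j = 2·(-2)^{j+1} + (-3)^{j+1}.
By induction, x(m) = 2·(-2)^m + (-3)^m for all m ≥ 1.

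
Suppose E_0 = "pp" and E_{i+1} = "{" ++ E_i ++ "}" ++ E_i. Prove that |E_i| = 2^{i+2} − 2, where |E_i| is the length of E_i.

Base case: |E_0| = 2, and 2^{0+2} − 2 = 2.
Assume |E_j| = 2^{j+2} − 2.
Then |E_{j+1}| = 1 + |E_j| + 1 + |E_j| = 2|E_j| + 2 = 2(2^{j+2} − 2) + 2 = 2^{j+3} − 4 + 2 = 2^{j+3} − 2.
By induction, |E_i| = 2^{i+2} − 2 for all i ≥ 0.

|E_i| = 2^{i+2} − 2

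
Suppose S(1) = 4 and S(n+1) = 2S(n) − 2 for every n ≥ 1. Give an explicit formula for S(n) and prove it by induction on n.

Claim: S(n) = 2^n + 2.

Base case: S(1) = 4, and 2^1 + 2 = 2 + 2 = 4.
Assume S(m) = 2^m + 2 for some m ≥ 1.
Then S(m+1) = 2S(m) − 2 = 2·(2^m + 2) − 2 = 2^{m+1} + 4 − 2 = 2^{m+1} + 2.
So the formula holds for m+1, and by induction S(n) = 2^n + 2 for all n ≥ 1.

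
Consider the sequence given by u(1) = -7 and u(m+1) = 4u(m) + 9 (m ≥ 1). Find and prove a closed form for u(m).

Claim: u(m) = -4^m − 3.

Base case: u(1) = -7, and -4^1 − 3 = -4 − 3 = -7.
Assume u(j) = -4^j − 3 for some j ≥ 1.
Then u(j+1) = 4u(j) + 9 = 4·(-4^j − 3) + 9 = -4^{j+1} − 12 + 9 = -4^{j+1} − 3.
Hence u(m) = -4^m − 3 for every m ≥ 1, by induction.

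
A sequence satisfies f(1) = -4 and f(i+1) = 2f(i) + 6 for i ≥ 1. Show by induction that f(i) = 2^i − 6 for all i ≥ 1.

Base case: f(1) = -4, and 2^1 − 6 = 2 − 6 = -4.
Assume f(m) = 2^m − 6 for some m ≥ 1.
Then f(m+1) = 2f(m) + 6 = 2·(2^m − 6) + 6 = 2^{m+1} − 12 + 6 = 2^{m+1} − 6.
This completes the inductive step, so f(i) = 2^i − 6 for all i ≥ 1.

f(i) = 2^i − 6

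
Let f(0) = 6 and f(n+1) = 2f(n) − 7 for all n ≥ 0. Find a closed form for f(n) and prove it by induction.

Claim: f(n) = -2^n + 7.

Base case: f(0) = 6, and -2^0 + 7 = -1 + 7 = 6.
Assume f(k) = -2^k + 7 for some k ≥ 0.
Then f(k+1) = 2f(k) − 7 = 2·(-2^k + 7) − 7 = -2^{k+1} + 14 − 7 = -2^{k+1} + 7.
Hence f(n) = -2^n + 7 for every n ≥ 0, by induction.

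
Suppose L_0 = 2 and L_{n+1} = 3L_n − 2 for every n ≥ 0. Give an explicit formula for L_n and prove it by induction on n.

Claim: L_n = 3^n + 1.

Base case: L_0 = 2, and 3^0 + 1 = 1 + 1 = 2.
Assume L_j = 3^j + 1 for some j ≥ 0.
Then L_{j+1} = 3L_j − 2 = 3·(3^j + 1) − 2 = 3^{j+1} + 3 − 2 = 3^{j+1} + 1.
By induction, L_n = 3^n + 1 for all n ≥ 0.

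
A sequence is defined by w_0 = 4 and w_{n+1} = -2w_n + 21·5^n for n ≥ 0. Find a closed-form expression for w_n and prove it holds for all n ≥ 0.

Claim: w_n = (-2)^n + 3·5^n.

Base case: w_0 = 4, and (-2)^0 + 3·5^0 = 1 + 3 = 4.
Assume w_j = (-2)^j + 3·5^j for some j ≥ 0.
Then w_{j+1} = -2w_j + 21·5^j = -2·((-2)^j + 3·5^j) + 21·5^j = (-2)^{j+1} − 6·5^j + 21·5^j = (-2)^{j+1} + 15·5^j = (-2)^{j+1} + 3·5^{j+1}.
By induction, w_n = (-2)^n + 3·5^n for all n ≥ 0.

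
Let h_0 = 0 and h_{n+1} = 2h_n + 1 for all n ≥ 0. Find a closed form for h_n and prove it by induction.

Claim: h_n = 2^n − 1.

Base case: h_0 = 0, and 2^0 − 1 = 1 − 1 = 0.
Assume h_m = 2^m − 1 for some m ≥ 0.
Then h_{m+1} = 2h_m + 1 = 2·(2^m − 1) + 1 = 2^{m+1} − 2 + 1 = 2^{m+1} − 1.
This completes the inductive step, so h_n = 2^n − 1 for all n ≥ 0.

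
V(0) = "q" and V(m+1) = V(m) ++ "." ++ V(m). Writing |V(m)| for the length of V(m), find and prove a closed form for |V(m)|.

Claim: |V(m)| = 2^{m+1} − 1.

Base case: |V(0)| = 1, and 2^{0+1} − 1 = 1.
Assume |V(k)| = 2^{k+1} − 1.
Then |V(k+1)| = |V(k)| + 1 + |V(k)| = 2|V(k)| + 1 = 2(2^{k+1} − 1) + 1 = 2^{k+2} − 2 + 1 = 2^{k+2} − 1.
This completes the inductive step, so |V(m)| = 2^{m+1} − 1 for all m ≥ 0.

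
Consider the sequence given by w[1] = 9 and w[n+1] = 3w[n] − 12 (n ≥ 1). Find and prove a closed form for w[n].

Claim: w[n] = 3^n + 6.

Base case: w[1] = 9, and 3^1 + 6 = 3 + 6 = 9.
Assume w[j] = 3^j + 6 for some j ≥ 1.
Then w[j+1] = 3w[j] − 12 = 3·(3^j + 6) − 12 = 3^{j+1} + 18 − 12 = 3^{j+1} + 6.
Hence w[n] = 3^n + 6 for every n ≥ 1, by induction.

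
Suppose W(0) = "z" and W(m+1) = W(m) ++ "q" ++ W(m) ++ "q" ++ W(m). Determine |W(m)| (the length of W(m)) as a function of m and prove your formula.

Claim: |W(m)| = 2·3^m − 1.

Base case: |W(0)| = 1, and 2·3^0 − 1 = 1.
Assume |W(r)| = 2·3^r − 1.
Then |W(r+1)| = 3|W(r)| + 2 = 3(2·3^r − 1) + 2 = 2·3^{r+1} − 3 + 2 = 2·3^{r+1} − 1.
By induction, |W(m)| = 2·3^m − 1 for all m ≥ 0.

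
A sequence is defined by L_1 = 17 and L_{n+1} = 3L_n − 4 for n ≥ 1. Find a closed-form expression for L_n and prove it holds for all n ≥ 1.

Claim: L_n = 5·3^n + 2.

Base case: L_1 = 17, and 5·3^1 + 2 = 15 + 2 = 17.
Assume L_k = 5·3^k + 2 for some k ≥ 1.
Then L_{k+1} = 3L_k − 4 = 3·(5·3^k + 2) − 4 = 15·3^k + 6 − 4 = 5·3^{k+1} + 2.
This completes the inductive step, so L_n = 5·3^n + 2 for all n ≥ 1.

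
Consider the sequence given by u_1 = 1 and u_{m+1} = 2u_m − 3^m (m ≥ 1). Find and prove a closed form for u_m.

Claim: u_m = 2·2^m − 3^m.

Base case: u_1 = 1, and 2·2^1 − 3^1 = 4 − 3 = 1.
Assume u_j = 2·2^j − 3^j for some j ≥ 1.
Then u_{j+1} = 2u_j − 3^j = 2·(2·2^j − 3^j) − 3^j = 2·2^{j+1} − 2·3^j − 3^j = 2·2^{j+1} − 3·3^j = 2·2^{j+1} − 3^{j+1}.
So the formula holds for j+1, and by induction u_m = 2·2^m − 3^m for all m ≥ 1.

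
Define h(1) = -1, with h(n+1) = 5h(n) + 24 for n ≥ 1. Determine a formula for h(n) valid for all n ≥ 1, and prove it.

Claim: h(n) = 5^n − 6.

Base case: h(1) = -1, and 5^1 − 6 = 5 − 6 = -1.
Assume h(r) = 5^r − 6 for some r ≥ 1.
Then h(r+1) = 5h(r) + 24 = 5·(5^r − 6) + 24 = 5^{r+1} − 30 + 24 = 5^{r+1} − 6.
So the formula holds for r+1, and by induction h(n) = 5^n − 6 for all n ≥ 1.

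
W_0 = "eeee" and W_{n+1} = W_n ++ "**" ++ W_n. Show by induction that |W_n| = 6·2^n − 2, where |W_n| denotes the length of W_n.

Base case: |W_0| = 4, and 6·2^0 − 2 = 4.
Assume |W_m| = 6·2^m − 2.
Then |W_{m+1}| = |W_m| + 2 + |W_m| = 2|W_m| + 2 = 2(6·2^m − 2) + 2 = 6·2^{m+1} − 4 + 2 = 6·2^{m+1} − 2.
Hence |W_n| = 6·2^n − 2 for every n ≥ 0, by induction.

|W_n| = 6·2^n − 2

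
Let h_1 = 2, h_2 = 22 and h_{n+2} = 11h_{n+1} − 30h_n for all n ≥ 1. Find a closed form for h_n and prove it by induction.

Claim: h_n = 2·6^n − 2·5^n.

Base cases: h_1 = 2 and 2·6^1 − 2·5^1 = 2; h_2 = 22 and 2·6^2 − 2·5^2 = 22.
Assume h_j = 2·6^j − 2·5^j for all 1 ≤ j ≤ k, where k ≥ 2.
Then h_{k+1} = 11h_k − 30h_{k−1} = 11·(2·6^k − 2·5^k) − 30·(2·6^{k−1} − 2·5^{k−1}) = 2·(11·6 − 30)6^{k−1} − 2·(11·5 − 30)5^{k−1} = 72·6^{k−1} − 50·5^{k−1} = 2·6^{k+1} − 2·5^{k+1}.
By strong induction, h_n = 2·6^n − 2·5^n for all n ≥ 1.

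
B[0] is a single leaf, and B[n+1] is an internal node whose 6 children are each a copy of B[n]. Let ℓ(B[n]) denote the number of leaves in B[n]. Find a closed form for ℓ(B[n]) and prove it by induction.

Claim: ℓ(B[n]) = 6^n.

Base case: ℓ(B[0]) = 1, and 6^0 = 1.
Assume ℓ(B[r]) = 6^r.
Then ℓ(B[r+1]) = 6·ℓ(B[r]) = 6·6^r = 6^{r+1}.
This completes the inductive step, so ℓ(B[n]) = 6^n for all n ≥ 0.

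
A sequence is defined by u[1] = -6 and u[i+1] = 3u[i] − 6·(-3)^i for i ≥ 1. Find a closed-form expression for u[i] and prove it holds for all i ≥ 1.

Claim: u[i] = -3^i + (-3)^i.

Base case: u[1] = -6, and -3^1 + (-3)^1 = -3 − 3 = -6.
Assume u[j] = -3^j + (-3)^j for some j ≥ 1.
Then u[j+1] = 3u[j] − 6·(-3)^j = 3·(-3^j + (-3)^j) − 6·(-3)^j = -3^{j+1} + 3·(-3)^j − 6·(-3)^j = -3^{j+1} − 3·(-3)^j = -3^{j+1} + (-3)^{j+1}.
By induction, u[i] = -3^i + (-3)^i for all i ≥ 1.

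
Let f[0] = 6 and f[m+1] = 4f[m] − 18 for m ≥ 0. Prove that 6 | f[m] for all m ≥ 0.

Base case: f[0] = 6 = 6·1, so 6 | f[0].
Assume 6 | f[j], so f[j] = 6t for some integer t.
Then f[j+1] = 4f[j] − 18 = 4·(6t) − 18 = 6(4t − 3), so 6 | f[j+1].
So the property holds for j+1, and by induction 6 | f[m] for all m ≥ 0.

6 | f[m]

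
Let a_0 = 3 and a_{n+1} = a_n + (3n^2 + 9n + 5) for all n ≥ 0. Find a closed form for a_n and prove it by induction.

Claim: a_n = n^3 + 3n^2 + n + 3.

Base case: a_0 = 3, and 0^3 + 3·0^2 + 0 + 3 = 3.
Assume a_j = j^3 + 3j^2 + j + 3.
Then a_{j+1} = a_j + (3j^2 + 9j + 5) = (j^3 + 3j^2 + j + 3) + (3j^2 + 9j + 5) = j^3 + 6j^2 + 10j + 8,
and (j+1)^3 + 3·(j+1)^2 + (j+1) + 3 = j^3 + 6j^2 + 10j + 8.
By induction, a_n = n^3 + 3n^2 + n + 3 for all n ≥ 0.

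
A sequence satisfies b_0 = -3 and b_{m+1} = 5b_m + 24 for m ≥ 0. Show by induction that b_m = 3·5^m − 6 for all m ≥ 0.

Base case: b_0 = -3, and 3·5^0 − 6 = 3 − 6 = -3.
Assume b_k = 3·5^k − 6 for some k ≥ 0.
Then b_{k+1} = 5b_k + 24 = 5·(3·5^k − 6) + 24 = 15·5^k − 30 + 24 = 3·5^{k+1} − 6.
So the formula holds for k+1, and by induction b_m = 3·5^m − 6 for all m ≥ 0.

b_m = 3·5^m − 6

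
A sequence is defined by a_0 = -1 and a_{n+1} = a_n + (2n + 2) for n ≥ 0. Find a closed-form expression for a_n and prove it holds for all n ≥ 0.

Claim: a_n = n^2 + n − 1.

Base case: a_0 = -1, and 0^2 + 0 − 1 = -1.
Assume a_r = r^2 + r − 1.
Then a_{r+1} = a_r + (2r + 2) = (r^2 + r − 1) + (2r + 2) = r^2 + 3r + 1,
and (r+1)^2 + (r+1) − 1 = r^2 + 3r + 1.
Hence a_n = n^2 + n − 1 for every n ≥ 0, by induction.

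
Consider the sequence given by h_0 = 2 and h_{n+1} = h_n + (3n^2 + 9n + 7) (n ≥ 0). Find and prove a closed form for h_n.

Claim: h_n = n^3 + 3n^2 + 3n + 2.

Base case: h_0 = 2, and 0^3 + 3·0^2 + 3·0 + 2 = 2.
Assume h_m = m^3 + 3m^2 + 3m + 2.
Then h_{m+1} = h_m + (3m^2 + 9m + 7) = (m^3 + 3m^2 + 3m + 2) + (3m^2 + 9m + 7) = m^3 + 6m^2 + 12m + 9,
and (m+1)^3 + 3·(m+1)^2 + 3·(m+1) + 2 = m^3 + 6m^2 + 12m + 9.
This completes the inductive step, so h_n = n^3 + 3n^2 + 3n + 2 for all n ≥ 0.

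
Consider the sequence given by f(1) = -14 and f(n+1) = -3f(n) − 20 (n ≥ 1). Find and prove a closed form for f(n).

Claim: f(n) = 3·(-3)^n − 5.

Base case: f(1) = -14, and 3·(-3)^1 − 5 = -9 − 5 = -14.
Assume f(j) = 3·(-3)^j − 5 for some j ≥ 1.
Then f(j+1) = -3f(j) − 20 = -3·(3·(-3)^j − 5) − 20 = -9·(-3)^j + 15 − 20 = 3·(-3)^{j+1} − 5.
Hence f(n) = 3·(-3)^n − 5 for every n ≥ 1, by induction.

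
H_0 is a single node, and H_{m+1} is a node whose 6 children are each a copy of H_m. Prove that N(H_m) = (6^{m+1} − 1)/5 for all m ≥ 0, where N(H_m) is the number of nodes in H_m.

Base case: N(H_0) = 1, and (6^{0+1} − 1)/5 = 1.
Assume N(H_r) = (6^{r+1} − 1)/5.
Then N(H_{r+1}) = 1 + 6N(H_r) = 1 + 6·(6^{r+1} − 1)/5 = 1 + (6^{r+2} − 6)/5 = (5 + 6^{r+2} − 6)/5 = (6^{r+2} − 1)/5.
So the formula holds for r+1, and by induction N(H_m) = (6^{m+1} − 1)/5 for all m ≥ 0.

N(H_m) = (6^{m+1} − 1)/5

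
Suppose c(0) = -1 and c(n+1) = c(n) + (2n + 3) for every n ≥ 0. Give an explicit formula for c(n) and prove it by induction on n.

Claim: c(n) = n^2 + 2n − 1.

Base case: c(0) = -1, and 0^2 + 2·0 − 1 = -1.
Assume c(j) = j^2 + 2j − 1.
Then c(j+1) = c(j) + (2j + 3) = (j^2 + 2j − 1) + (2j + 3) = j^2 + 4j + 2,
and (j+1)^2 + 2·(j+1) − 1 = j^2 + 4j + 2.
By induction, c(n) = n^2 + 2n − 1 for all n ≥ 0.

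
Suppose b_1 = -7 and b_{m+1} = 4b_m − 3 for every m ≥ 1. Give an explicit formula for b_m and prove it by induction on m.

Claim: b_m = -2·4^m + 1.

Base case: b_1 = -7, and -2·4^1 + 1 = -8 + 1 = -7.
Assume b_r = -2·4^r + 1 for some r ≥ 1.
Then b_{r+1} = 4b_r − 3 = 4·(-2·4^r + 1) − 3 = -8·4^r + 4 − 3 = -2·4^{r+1} + 1.
So the formula holds for r+1, and by induction b_m = -2·4^m + 1 for all m ≥ 1.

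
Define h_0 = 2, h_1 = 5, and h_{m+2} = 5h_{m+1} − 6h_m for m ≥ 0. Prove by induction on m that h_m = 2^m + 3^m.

Base cases: h_0 = 2 and 2^0 + 3^0 = 2; h_1 = 5 and 2^1 + 3^1 = 5.
Assume h_i = 2^i + 3^i for all 0 ≤ i ≤ j, where j ≥ 1.
Then h_{j+1} = 5h_j − 6h_{j−1} = 5·(2^j + 3^j) − 6·(2^{j−1} + 3^{j−1}) = (5·2 − 6)2^{j−1} + (5·3 − 6)3^{j−1} = 4·2^{j−1} + 9·3^{j−1} = 2^{j+1} + 3^{j+1}.
By strong induction, h_m = 2^m + 3^m for all m ≥ 0.

h_m = 2^m + 3^m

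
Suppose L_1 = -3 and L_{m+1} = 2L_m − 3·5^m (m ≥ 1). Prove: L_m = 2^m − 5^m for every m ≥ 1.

Base case: L_1 = -3, and 2^1 − 5^1 = 2 − 5 = -3.
Assume L_j = 2^j − 5^j for some j ≥ 1.
Then L_{j+1} = 2L_j − 3·5^j = 2·(2^j − 5^j) − 3·5^j = 2^{j+1} − 2·5^j − 3·5^j = 2^{j+1} − 5·5^j = 2^{j+1} − 5^{j+1}.
Hence L_m = 2^m − 5^m for every m ≥ 1, by induction.

L_m = 2^m − 5^m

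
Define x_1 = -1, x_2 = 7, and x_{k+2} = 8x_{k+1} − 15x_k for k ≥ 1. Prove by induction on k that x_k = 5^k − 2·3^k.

Base cases: x_1 = -1 and 5^1 − 2·3^1 = -1; x_2 = 7 and 5^2 − 2·3^2 = 7.
Assume x_j = 5^j − 2·3^j for all 1 ≤ j ≤ m, where m ≥ 2.
Then x_{m+1} = 8x_m − 15x_{m−1} = 8·(5^m − 2·3^m) − 15·(5^{m−1} − 2·3^{m−1}) = (8·5 − 15)5^{m−1} − 2·(8·3 − 15)3^{m−1} = 25·5^{m−1} − 18·3^{m−1} = 5^{m+1} − 2·3^{m+1}.
Hence x_k = 5^k − 2·3^k for every k ≥ 1, by strong induction.

x_k = 5^k − 2·3^k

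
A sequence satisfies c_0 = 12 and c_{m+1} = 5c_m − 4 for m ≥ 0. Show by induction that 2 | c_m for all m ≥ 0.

Base case: c_0 = 12 = 2·6, so 2 | c_0.
Assume 2 | c_k, so c_k = 2t for some integer t.
Then c_{k+1} = 5c_k − 4 = 5·(2t) − 4 = 2(5t − 2), so 2 | c_{k+1}.
Hence 2 | c_m for every m ≥ 0, by induction.

2 | c_m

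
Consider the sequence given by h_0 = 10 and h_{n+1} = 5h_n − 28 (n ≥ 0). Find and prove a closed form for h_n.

Claim: h_n = 3·5^n + 7.

Base case: h_0 = 10, and 3·5^0 + 7 = 3 + 7 = 10.
Assume h_j = 3·5^j + 7 for some j ≥ 0.
Then h_{j+1} = 5h_j − 28 = 5·(3·5^j + 7) − 28 = 15·5^j + 35 − 28 = 3·5^{j+1} + 7.
By induction, h_n = 3·5^n + 7 for all n ≥ 0.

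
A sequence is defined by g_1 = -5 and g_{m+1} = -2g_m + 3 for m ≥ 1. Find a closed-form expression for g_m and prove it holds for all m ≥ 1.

Claim: g_m = 3·(-2)^m + 1.

Base case: g_1 = -5, and 3·(-2)^1 + 1 = -6 + 1 = -5.
Assume g_r = 3·(-2)^r + 1 for some r ≥ 1.
Then g_{r+1} = -2g_r + 3 = -2·(3·(-2)^r + 1) + 3 = -6·(-2)^r − 2 + 3 = 3·(-2)^{r+1} + 1.
This completes the inductive step, so g_m = 3·(-2)^m + 1 for all m ≥ 1.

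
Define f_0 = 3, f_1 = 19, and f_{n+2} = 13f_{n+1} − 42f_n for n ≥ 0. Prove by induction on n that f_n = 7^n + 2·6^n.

Base cases: f_0 = 3 and 7^0 + 2·6^0 = 3; f_1 = 19 and 7^1 + 2·6^1 = 19.
Assume f_j = 7^j + 2·6^j for all 0 ≤ j ≤ m, where m ≥ 1.
Then f_{m+1} = 13f_m − 42f_{m−1} = 13·(7^m + 2·6^m) − 42·(7^{m−1} + 2·6^{m−1}) = (13·7 − 42)7^{m−1} + 2·(13·6 − 42)6^{m−1} = 49·7^{m−1} + 72·6^{m−1} = 7^{m+1} + 2·6^{m+1}.
By strong induction, f_n = 7^n + 2·6^n for all n ≥ 0.

f_n = 7^n + 2·6^n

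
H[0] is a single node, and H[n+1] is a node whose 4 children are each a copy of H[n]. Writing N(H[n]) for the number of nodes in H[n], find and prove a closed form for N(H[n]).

Claim: N(H[n]) = (4^{n+1} − 1)/3.

Base case: N(H[0]) = 1, and (4^{0+1} − 1)/3 = 1.
Assume N(H[j]) = (4^{j+1} − 1)/3.
Then N(H[j+1]) = 1 + 4N(H[j]) = 1 + 4·(4^{j+1} − 1)/3 = 1 + (4^{j+2} − 4)/3 = (3 + 4^{j+2} − 4)/3 = (4^{j+2} − 1)/3.
So the formula holds for j+1, and by induction N(H[n]) = (4^{n+1} − 1)/3 for all n ≥ 0.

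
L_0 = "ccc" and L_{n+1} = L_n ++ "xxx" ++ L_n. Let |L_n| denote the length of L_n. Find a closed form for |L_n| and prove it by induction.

Claim: |L_n| = 6·2^n − 3.

Base case: |L_0| = 3, and 6·2^0 − 3 = 3.
Assume |L_j| = 6·2^j − 3.
Then |L_{j+1}| = |L_j| + 3 + |L_j| = 2|L_j| + 3 = 2(6·2^j − 3) + 3 = 6·2^{j+1} − 6 + 3 = 6·2^{j+1} − 3.
This completes the inductive step, so |L_n| = 6·2^n − 3 for all n ≥ 0.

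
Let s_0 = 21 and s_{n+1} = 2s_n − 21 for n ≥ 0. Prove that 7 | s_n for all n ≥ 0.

Base case: s_0 = 21 = 7·3, so 7 | s_0.
Assume 7 | s_r, so s_r = 7t for some integer t.
Then s_{r+1} = 2s_r − 21 = 2·(7t) − 21 = 7(2t − 3), so 7 | s_{r+1}.
So the property holds for r+1, and by induction 7 | s_n for all n ≥ 0.

7 | s_n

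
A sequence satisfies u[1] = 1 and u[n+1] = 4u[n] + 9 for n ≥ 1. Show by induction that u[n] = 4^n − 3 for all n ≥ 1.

Base case: u[1] = 1, and 4^1 − 3 = 4 − 3 = 1.
Assume u[m] = 4^m − 3 for some m ≥ 1.
Then u[m+1] = 4u[m] + 9 = 4·(4^m − 3) + 9 = 4^{m+1} − 12 + 9 = 4^{m+1} − 3.
This completes the inductive step, so u[n] = 4^n − 3 for all n ≥ 1.

u[n] = 4^n − 3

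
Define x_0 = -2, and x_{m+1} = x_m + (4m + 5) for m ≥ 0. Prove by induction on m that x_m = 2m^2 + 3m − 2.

Base case: x_0 = -2, and 2·0^2 + 3·0 − 2 = -2.
Assume x_k = 2k^2 + 3k − 2.
Then x_{k+1} = x_k + (4k + 5) = (2k^2 + 3k − 2) + (4k + 5) = 2k^2 + 7k + 3,
and 2·(k+1)^2 + 3·(k+1) − 2 = 2k^2 + 7k + 3.
Hence x_m = 2m^2 + 3m − 2 for every m ≥ 0, by induction.

x_m = 2m^2 + 3m − 2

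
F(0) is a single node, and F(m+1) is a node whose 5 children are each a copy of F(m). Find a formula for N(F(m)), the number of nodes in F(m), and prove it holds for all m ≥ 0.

Claim: N(F(m)) = (5^{m+1} − 1)/4.

Base case: N(F(0)) = 1, and (5^{0+1} − 1)/4 = 1.
Assume N(F(j)) = (5^{j+1} − 1)/4.
Then N(F(j+1)) = 1 + 5N(F(j)) = 1 + 5·(5^{j+1} − 1)/4 = 1 + (5^{j+2} − 5)/4 = (4 + 5^{j+2} − 5)/4 = (5^{j+2} − 1)/4.
Hence N(F(m)) = (5^{m+1} − 1)/4 for every m ≥ 0, by induction.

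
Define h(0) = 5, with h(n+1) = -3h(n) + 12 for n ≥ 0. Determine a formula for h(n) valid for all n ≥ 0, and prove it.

Claim: h(n) = 2·(-3)^n + 3.

Base case: h(0) = 5, and 2·(-3)^0 + 3 = 2 + 3 = 5.
Assume h(m) = 2·(-3)^m + 3 for some m ≥ 0.
Then h(m+1) = -3h(m) + 12 = -3·(2·(-3)^m + 3) + 12 = -6·(-3)^m − 9 + 12 = 2·(-3)^{m+1} + 3.
By induction, h(n) = 2·(-3)^n + 3 for all n ≥ 0.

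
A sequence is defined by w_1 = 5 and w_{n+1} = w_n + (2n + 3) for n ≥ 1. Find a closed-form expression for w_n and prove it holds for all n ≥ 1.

Claim: w_n = n^2 + 2n + 2.

Base case: w_1 = 5, and 1^2 + 2·1 + 2 = 5.
Assume w_m = m^2 + 2m + 2.
Then w_{m+1} = w_m + (2m + 3) = (m^2 + 2m + 2) + (2m + 3) = m^2 + 4m + 5,
and (m+1)^2 + 2·(m+1) + 2 = m^2 + 4m + 5.
By induction, w_n = n^2 + 2n + 2 for all n ≥ 1.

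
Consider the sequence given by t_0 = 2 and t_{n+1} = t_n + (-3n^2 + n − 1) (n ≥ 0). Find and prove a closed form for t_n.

Claim: t_n = -n^3 + 2n^2 − 2n + 2.

Base case: t_0 = 2, and -0^3 + 2·0^2 − 2·0 + 2 = 2.
Assume t_m = -m^3 + 2m^2 − 2m + 2.
Then t_{m+1} = t_m + (-3m^2 + m − 1) = (-m^3 + 2m^2 − 2m + 2) + (-3m^2 + m − 1) = -m^3 − m^2 − m + 1,
and -(m+1)^3 + 2·(m+1)^2 − 2·(m+1) + 2 = -m^3 − m^2 − m + 1.
This completes the inductive step, so t_n = -n^3 + 2n^2 − 2n + 2 for all n ≥ 0.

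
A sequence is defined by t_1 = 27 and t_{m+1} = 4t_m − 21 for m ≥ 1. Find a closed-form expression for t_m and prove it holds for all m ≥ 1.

Claim: t_m = 5·4^m + 7.

Base case: t_1 = 27, and 5·4^1 + 7 = 20 + 7 = 27.
Assume t_k = 5·4^k + 7 for some k ≥ 1.
Then t_{k+1} = 4t_k − 21 = 4·(5·4^k + 7) − 21 = 20·4^k + 28 − 21 = 5·4^{k+1} + 7.
So the formula holds for k+1, and by induction t_m = 5·4^m + 7 for all m ≥ 1.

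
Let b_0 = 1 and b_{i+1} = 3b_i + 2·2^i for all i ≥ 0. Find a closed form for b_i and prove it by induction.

Claim: b_i = 3·3^i − 2·2^i.

Base case: b_0 = 1, and 3·3^0 − 2·2^0 = 3 − 2 = 1.
Assume b_r = 3·3^r − 2·2^r for some r ≥ 0.
Then b_{r+1} = 3b_r + 2·2^r = 3·(3·3^r − 2·2^r) + 2·2^r = 3·3^{r+1} − 6·2^r + 2·2^r = 3·3^{r+1} − 4·2^r = 3·3^{r+1} − 2·2^{r+1}.
By induction, b_i = 3·3^i − 2·2^i for all i ≥ 0.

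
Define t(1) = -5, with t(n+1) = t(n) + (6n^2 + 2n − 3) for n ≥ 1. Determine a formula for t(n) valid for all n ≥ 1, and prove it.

Claim: t(n) = 2n^3 − 2n^2 − 3n − 2.

Base case: t(1) = -5, and 2·1^3 − 2·1^2 − 3·1 − 2 = -5.
Assume t(r) = 2r^3 − 2r^2 − 3r − 2.
Then t(r+1) = t(r) + (6r^2 + 2r − 3) = (2r^3 − 2r^2 − 3r − 2) + (6r^2 + 2r − 3) = 2r^3 + 4r^2 − r − 5,
and 2·(r+1)^3 − 2·(r+1)^2 − 3·(r+1) − 2 = 2r^3 + 4r^2 − r − 5.
This completes the inductive step, so t(n) = 2n^3 − 2n^2 − 3n − 2 for all n ≥ 1.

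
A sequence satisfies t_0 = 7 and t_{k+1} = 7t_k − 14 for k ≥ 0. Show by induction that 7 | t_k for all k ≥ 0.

Base case: t_0 = 7 = 7·1, so 7 | t_0.
Assume 7 | t_m, so t_m = 7s for some integer s.
Then t_{m+1} = 7t_m − 14 = 7·(7s) − 14 = 7(7s − 2), so 7 | t_{m+1}.
By induction, 7 | t_k for all k ≥ 0.

7 | t_k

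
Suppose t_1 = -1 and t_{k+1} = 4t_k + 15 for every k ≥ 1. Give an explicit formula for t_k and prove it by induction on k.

Claim: t_k = 4^k − 5.

Base case: t_1 = -1, and 4^1 − 5 = 4 − 5 = -1.
Assume t_j = 4^j − 5 for some j ≥ 1.
Then t_{j+1} = 4t_j + 15 = 4·(4^j − 5) + 15 = 4^{j+1} − 20 + 15 = 4^{j+1} − 5.
By induction, t_k = 4^k − 5 for all k ≥ 1.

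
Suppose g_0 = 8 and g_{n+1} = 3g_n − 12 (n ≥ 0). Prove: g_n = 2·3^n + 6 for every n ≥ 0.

Base case: g_0 = 8, and 2·3^0 + 6 = 2 + 6 = 8.
Assume g_j = 2·3^j + 6 for some j ≥ 0.
Then g_{j+1} = 3g_j − 12 = 3·(2·3^j + 6) − 12 = 6·3^j + 18 − 12 = 2·3^{j+1} + 6.
By induction, g_n = 2·3^n + 6 for all n ≥ 0.

g_n = 2·3^n + 6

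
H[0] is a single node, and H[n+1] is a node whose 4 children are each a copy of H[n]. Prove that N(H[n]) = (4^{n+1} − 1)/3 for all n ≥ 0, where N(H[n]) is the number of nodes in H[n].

Base case: N(H[0]) = 1, and (4^{0+1} − 1)/3 = 1.
Assume N(H[j]) = (4^{j+1} − 1)/3.
Then N(H[j+1]) = 1 + 4N(H[j]) = 1 + 4·(4^{j+1} − 1)/3 = 1 + (4^{j+2} − 4)/3 = (3 + 4^{j+2} − 4)/3 = (4^{j+2} − 1)/3.
This completes the inductive step, so N(H[n]) = (4^{n+1} − 1)/3 for all n ≥ 0.

N(H[n]) = (4^{n+1} − 1)/3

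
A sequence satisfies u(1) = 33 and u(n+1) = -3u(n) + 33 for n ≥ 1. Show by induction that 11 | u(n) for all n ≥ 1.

Base case: u(1) = 33 = 11·3, so 11 | u(1).
Assume 11 | u(k), so u(k) = 11t for some integer t.
Then u(k+1) = -3u(k) + 33 = -3·(11t) + 33 = 11(-3t + 3), so 11 | u(k+1).
Hence 11 | u(n) for every n ≥ 1, by induction.

11 | u(n)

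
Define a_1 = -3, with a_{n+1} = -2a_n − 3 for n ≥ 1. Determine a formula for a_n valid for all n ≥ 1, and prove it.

Claim: a_n = (-2)^n − 1.

Base case: a_1 = -3, and (-2)^1 − 1 = -2 − 1 = -3.
Assume a_m = (-2)^m − 1 for some m ≥ 1.
Then a_{m+1} = -2a_m − 3 = -2·((-2)^m − 1) − 3 = -2·(-2)^m + 2 − 3 = (-2)^{m+1} − 1.
Hence a_n = (-2)^n − 1 for every n ≥ 1, by induction.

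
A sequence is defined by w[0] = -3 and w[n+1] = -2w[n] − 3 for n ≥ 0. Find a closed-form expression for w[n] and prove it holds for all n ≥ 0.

Claim: w[n] = -2·(-2)^n − 1.

Base case: w[0] = -3, and -2·(-2)^0 − 1 = -2 − 1 = -3.
Assume w[k] = -2·(-2)^k − 1 for some k ≥ 0.
Then w[k+1] = -2w[k] − 3 = -2·(-2·(-2)^k − 1) − 3 = 4·(-2)^k + 2 − 3 = -2·(-2)^{k+1} − 1.
So the formula holds for k+1, and by induction w[n] = -2·(-2)^n − 1 for all n ≥ 0.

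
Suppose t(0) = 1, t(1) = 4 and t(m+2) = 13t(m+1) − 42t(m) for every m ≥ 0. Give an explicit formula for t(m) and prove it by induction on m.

Claim: t(m) = 3·6^m − 2·7^m.

Base cases: t(0) = 1 and 3·6^0 − 2·7^0 = 1; t(1) = 4 and 3·6^1 − 2·7^1 = 4.
Assume t(i) = 3·6^i − 2·7^i for all 0 ≤ i ≤ j, where j ≥ 1.
Then t(j+1) = 13t(j) − 42t(j−1) = 13·(3·6^j − 2·7^j) − 42·(3·6^{j−1} − 2·7^{j−1}) = 3·(13·6 − 42)6^{j−1} − 2·(13·7 − 42)7^{j−1} = 108·6^{j−1} − 98·7^{j−1} = 3·6^{j+1} − 2·7^{j+1}.
So the formula holds for j+1, and by strong induction t(m) = 3·6^m − 2·7^m for all m ≥ 0.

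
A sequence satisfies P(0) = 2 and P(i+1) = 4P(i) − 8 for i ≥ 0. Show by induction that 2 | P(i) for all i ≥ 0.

Base case: P(0) = 2 = 2·1, so 2 | P(0).
Assume 2 | P(j), so P(j) = 2t for some integer t.
Then P(j+1) = 4P(j) − 8 = 4·(2t) − 8 = 2(4t − 4), so 2 | P(j+1).
Hence 2 | P(i) for every i ≥ 0, by induction.

2 | P(i)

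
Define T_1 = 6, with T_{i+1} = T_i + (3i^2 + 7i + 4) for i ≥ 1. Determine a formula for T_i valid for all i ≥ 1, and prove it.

Claim: T_i = i^3 + 2i^2 + i + 2.

Base case: T_1 = 6, and 1^3 + 2·1^2 + 1 + 2 = 6.
Assume T_m = m^3 + 2m^2 + m + 2.
Then T_{m+1} = T_m + (3m^2 + 7m + 4) = (m^3 + 2m^2 + m + 2) + (3m^2 + 7m + 4) = m^3 + 5m^2 + 8m + 6,
and (m+1)^3 + 2·(m+1)^2 + (m+1) + 2 = m^3 + 5m^2 + 8m + 6.
This completes the inductive step, so T_i = i^3 + 2i^2 + i + 2 for all i ≥ 1.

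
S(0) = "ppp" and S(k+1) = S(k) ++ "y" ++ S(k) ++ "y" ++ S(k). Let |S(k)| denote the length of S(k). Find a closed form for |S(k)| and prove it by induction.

Claim: |S(k)| = 4·3^k − 1.

Base case: |S(0)| = 3, and 4·3^0 − 1 = 3.
Assume |S(j)| = 4·3^j − 1.
Then |S(j+1)| = 3|S(j)| + 2 = 3(4·3^j − 1) + 2 = 4·3^{j+1} − 3 + 2 = 4·3^{j+1} − 1.
This completes the inductive step, so |S(k)| = 4·3^k − 1 for all k ≥ 0.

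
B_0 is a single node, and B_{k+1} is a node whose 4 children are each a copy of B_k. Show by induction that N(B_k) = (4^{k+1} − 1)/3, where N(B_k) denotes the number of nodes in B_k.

Base case: N(B_0) = 1, and (4^{0+1} − 1)/3 = 1.
Assume N(B_r) = (4^{r+1} − 1)/3.
Then N(B_{r+1}) = 1 + 4N(B_r) = 1 + 4·(4^{r+1} − 1)/3 = 1 + (4^{r+2} − 4)/3 = (3 + 4^{r+2} − 4)/3 = (4^{r+2} − 1)/3.
This completes the inductive step, so N(B_k) = (4^{k+1} − 1)/3 for all k ≥ 0.

N(B_k) = (4^{k+1} − 1)/3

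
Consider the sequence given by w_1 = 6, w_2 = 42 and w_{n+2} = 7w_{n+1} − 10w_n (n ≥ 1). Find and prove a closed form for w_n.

Claim: w_n = 2·5^n − 2·2^n.

Base cases: w_1 = 6 and 2·5^1 − 2·2^1 = 6; w_2 = 42 and 2·5^2 − 2·2^2 = 42.
Assume w_j = 2·5^j − 2·2^j for all 1 ≤ j ≤ k, where k ≥ 2.
Then w_{k+1} = 7w_k − 10w_{k−1} = 7·(2·5^k − 2·2^k) − 10·(2·5^{k−1} − 2·2^{k−1}) = 2·(7·5 − 10)5^{k−1} − 2·(7·2 − 10)2^{k−1} = 50·5^{k−1} − 8·2^{k−1} = 2·5^{k+1} − 2·2^{k+1}.
So the formula holds for k+1, and by strong induction w_n = 2·5^n − 2·2^n for all n ≥ 1.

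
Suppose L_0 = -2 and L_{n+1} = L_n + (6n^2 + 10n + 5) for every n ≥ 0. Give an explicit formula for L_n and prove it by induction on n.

Claim: L_n = 2n^3 + 2n^2 + n − 2.

Base case: L_0 = -2, and 2·0^3 + 2·0^2 + 0 − 2 = -2.
Assume L_m = 2m^3 + 2m^2 + m − 2.
Then L_{m+1} = L_m + (6m^2 + 10m + 5) = (2m^3 + 2m^2 + m − 2) + (6m^2 + 10m + 5) = 2m^3 + 8m^2 + 11m + 3,
and 2·(m+1)^3 + 2·(m+1)^2 + (m+1) − 2 = 2m^3 + 8m^2 + 11m + 3.
By induction, L_n = 2n^3 + 2n^2 + n − 2 for all n ≥ 0.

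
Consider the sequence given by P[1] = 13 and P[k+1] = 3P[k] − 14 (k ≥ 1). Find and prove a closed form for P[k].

Claim: P[k] = 2·3^k + 7.

Base case: P[1] = 13, and 2·3^1 + 7 = 6 + 7 = 13.
Assume P[r] = 2·3^r + 7 for some r ≥ 1.
Then P[r+1] = 3P[r] − 14 = 3·(2·3^r + 7) − 14 = 6·3^r + 21 − 14 = 2·3^{r+1} + 7.
So the formula holds for r+1, and by induction P[k] = 2·3^k + 7 for all k ≥ 1.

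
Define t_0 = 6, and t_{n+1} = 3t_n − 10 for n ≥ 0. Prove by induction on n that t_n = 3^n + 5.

Base case: t_0 = 6, and 3^0 + 5 = 1 + 5 = 6.
Assume t_m = 3^m + 5 for some m ≥ 0.
Then t_{m+1} = 3t_m − 10 = 3·(3^m + 5) − 10 = 3^{m+1} + 15 − 10 = 3^{m+1} + 5.
This completes the inductive step, so t_n = 3^n + 5 for all n ≥ 0.

t_n = 3^n + 5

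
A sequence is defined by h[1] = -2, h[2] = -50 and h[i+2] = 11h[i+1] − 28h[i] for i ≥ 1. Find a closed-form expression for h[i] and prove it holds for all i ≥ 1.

Claim: h[i] = 3·4^i − 2·7^i.

Base cases: h[1] = -2 and 3·4^1 − 2·7^1 = -2; h[2] = -50 and 3·4^2 − 2·7^2 = -50.
Assume h[j] = 3·4^j − 2·7^j for all 1 ≤ j ≤ m, where m ≥ 2.
Then h[m+1] = 11h[m] − 28h[m−1] = 11·(3·4^m − 2·7^m) − 28·(3·4^{m−1} − 2·7^{m−1}) = 3·(11·4 − 28)4^{m−1} − 2·(11·7 − 28)7^{m−1} = 48·4^{m−1} − 98·7^{m−1} = 3·4^{m+1} − 2·7^{m+1}.
This completes the inductive step, so h[i] = 3·4^i − 2·7^i for all i ≥ 1.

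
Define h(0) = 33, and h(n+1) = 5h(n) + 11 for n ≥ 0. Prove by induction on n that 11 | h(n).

Base case: h(0) = 33 = 11·3, so 11 | h(0).
Assume 11 | h(k), so h(k) = 11t for some integer t.
Then h(k+1) = 5h(k) + 11 = 5·(11t) + 11 = 11(5t + 1), so 11 | h(k+1).
By induction, 11 | h(n) for all n ≥ 0.

11 | h(n)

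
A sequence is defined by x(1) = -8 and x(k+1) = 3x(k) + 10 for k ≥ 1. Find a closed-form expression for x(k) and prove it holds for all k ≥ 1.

Claim: x(k) = -3^k − 5.

Base case: x(1) = -8, and -3^1 − 5 = -3 − 5 = -8.
Assume x(r) = -3^r − 5 for some r ≥ 1.
Then x(r+1) = 3x(r) + 10 = 3·(-3^r − 5) + 10 = -3^{r+1} − 15 + 10 = -3^{r+1} − 5.
Hence x(k) = -3^k − 5 for every k ≥ 1, by induction.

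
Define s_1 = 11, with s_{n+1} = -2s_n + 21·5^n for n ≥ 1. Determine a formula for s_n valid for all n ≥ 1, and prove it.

Claim: s_n = 2·(-2)^n + 3·5^n.

Base case: s_1 = 11, and 2·(-2)^1 + 3·5^1 = -4 + 15 = 11.
Assume s_m = 2·(-2)^m + 3·5^m for some m ≥ 1.
Then s_{m+1} = -2s_m + 21·5^m = -2·(2·(-2)^m + 3·5^m) + 21·5^m = 2·(-2)^{m+1} − 6·5^m + 21·5^m = 2·(-2)^{m+1} + 15·5^m = 2·(-2)^{m+1} + 3·5^{m+1}.
This completes the inductive step, so s_n = 2·(-2)^n + 3·5^n for all n ≥ 1.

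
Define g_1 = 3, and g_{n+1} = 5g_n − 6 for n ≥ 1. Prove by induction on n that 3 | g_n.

Base case: g_1 = 3 = 3·1, so 3 | g_1.
Assume 3 | g_k, so g_k = 3t for some integer t.
Then g_{k+1} = 5g_k − 6 = 5·(3t) − 6 = 3(5t − 2), so 3 | g_{k+1}.
This completes the inductive step, so 3 | g_n for all n ≥ 1.

3 | g_n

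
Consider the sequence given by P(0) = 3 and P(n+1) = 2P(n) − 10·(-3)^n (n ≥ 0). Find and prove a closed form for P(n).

Claim: P(n) = 2^n + 2·(-3)^n.

Base case: P(0) = 3, and 2^0 + 2·(-3)^0 = 1 + 2 = 3.
Assume P(m) = 2^m + 2·(-3)^m for some m ≥ 0.
Then P(m+1) = 2P(m) − 10·(-3)^m = 2·(2^m + 2·(-3)^m) − 10·(-3)^m = 2^{m+1} + 4·(-3)^m − 10·(-3)^m = 2^{m+1} − 6·(-3)^m = 2^{m+1} + 2·(-3)^{m+1}.
This completes the inductive step, so P(n) = 2^n + 2·(-3)^n for all n ≥ 0.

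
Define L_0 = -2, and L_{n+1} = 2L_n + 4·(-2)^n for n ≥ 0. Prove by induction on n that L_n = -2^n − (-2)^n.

Base case: L_0 = -2, and -2^0 − (-2)^0 = -1 − 1 = -2.
Assume L_r = -2^r − (-2)^r for some r ≥ 0.
Then L_{r+1} = 2L_r + 4·(-2)^r = 2·(-2^r − (-2)^r) + 4·(-2)^r = -2^{r+1} − 2·(-2)^r + 4·(-2)^r = -2^{r+1} + 2·(-2)^r = -2^{r+1} − (-2)^{r+1}.
By induction, L_n = -2^n − (-2)^n for all n ≥ 0.

L_n = -2^n − (-2)^n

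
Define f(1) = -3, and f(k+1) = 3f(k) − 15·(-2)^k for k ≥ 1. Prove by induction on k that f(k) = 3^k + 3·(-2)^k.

Base case: f(1) = -3, and 3^1 + 3·(-2)^1 = 3 − 6 = -3.
Assume f(j) = 3^j + 3·(-2)^j for some j ≥ 1.
Then f(j+1) = 3f(j) − 15·(-2)^j = 3·(3^j + 3·(-2)^j) − 15·(-2)^j = 3^{j+1} + 9·(-2)^j − 15·(-2)^j = 3^{j+1} − 6·(-2)^j = 3^{j+1} + 3·(-2)^{j+1}.
This completes the inductive step, so f(k) = 3^k + 3·(-2)^k for all k ≥ 1.

f(k) = 3^k + 3·(-2)^k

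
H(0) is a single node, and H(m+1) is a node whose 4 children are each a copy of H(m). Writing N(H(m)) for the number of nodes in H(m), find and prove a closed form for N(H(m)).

Claim: N(H(m)) = (4^{m+1} − 1)/3.

Base case: N(H(0)) = 1, and (4^{0+1} − 1)/3 = 1.
Assume N(H(r)) = (4^{r+1} − 1)/3.
Then N(H(r+1)) = 1 + 4N(H(r)) = 1 + 4·(4^{r+1} − 1)/3 = 1 + (4^{r+2} − 4)/3 = (3 + 4^{r+2} − 4)/3 = (4^{r+2} − 1)/3.
By induction, N(H(m)) = (4^{m+1} − 1)/3 for all m ≥ 0.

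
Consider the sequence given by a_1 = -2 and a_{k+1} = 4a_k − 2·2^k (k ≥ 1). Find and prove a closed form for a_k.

Claim: a_k = -4^k + 2^k.

Base case: a_1 = -2, and -4^1 + 2^1 = -4 + 2 = -2.
Assume a_m = -4^m + 2^m for some m ≥ 1.
Then a_{m+1} = 4a_m − 2·2^m = 4·(-4^m + 2^m) − 2·2^m = -4^{m+1} + 4·2^m − 2·2^m = -4^{m+1} + 2·2^m = -4^{m+1} + 2^{m+1}.
Hence a_k = -4^k + 2^k for every k ≥ 1, by induction.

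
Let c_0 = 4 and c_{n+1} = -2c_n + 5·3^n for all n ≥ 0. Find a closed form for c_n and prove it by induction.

Claim: c_n = 3·(-2)^n + 3^n.

Base case: c_0 = 4, and 3·(-2)^0 + 3^0 = 3 + 1 = 4.
Assume c_m = 3·(-2)^m + 3^m for some m ≥ 0.
Then c_{m+1} = -2c_m + 5·3^m = -2·(3·(-2)^m + 3^m) + 5·3^m = 3·(-2)^{m+1} − 2·3^m + 5·3^m = 3·(-2)^{m+1} + 3·3^m = 3·(-2)^{m+1} + 3^{m+1}.
By induction, c_n = 3·(-2)^n + 3^n for all n ≥ 0.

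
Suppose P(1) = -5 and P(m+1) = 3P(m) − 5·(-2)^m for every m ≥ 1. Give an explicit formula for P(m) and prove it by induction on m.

Claim: P(m) = -3^m + (-2)^m.

Base case: P(1) = -5, and -3^1 + (-2)^1 = -3 − 2 = -5.
Assume P(j) = -3^j + (-2)^j for some j ≥ 1.
Then P(j+1) = 3P(j) − 5·(-2)^j = 3·(-3^j + (-2)^j) − 5·(-2)^j = -3^{j+1} + 3·(-2)^j − 5·(-2)^j = -3^{j+1} − 2·(-2)^j = -3^{j+1} + (-2)^{j+1}.
Hence P(m) = -3^m + (-2)^m for every m ≥ 1, by induction.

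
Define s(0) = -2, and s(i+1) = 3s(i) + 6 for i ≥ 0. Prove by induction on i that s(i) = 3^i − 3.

Base case: s(0) = -2, and 3^0 − 3 = 1 − 3 = -2.
Assume s(m) = 3^m − 3 for some m ≥ 0.
Then s(m+1) = 3s(m) + 6 = 3·(3^m − 3) + 6 = 3^{m+1} − 9 + 6 = 3^{m+1} − 3.
Hence s(i) = 3^i − 3 for every i ≥ 0, by induction.

s(i) = 3^i − 3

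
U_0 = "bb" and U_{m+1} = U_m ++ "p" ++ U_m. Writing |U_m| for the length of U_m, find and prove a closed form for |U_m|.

Claim: |U_m| = 3·2^m − 1.

Base case: |U_0| = 2, and 3·2^0 − 1 = 2.
Assume |U_k| = 3·2^k − 1.
Then |U_{k+1}| = |U_k| + 1 + |U_k| = 2|U_k| + 1 = 2(3·2^k − 1) + 1 = 3·2^{k+1} − 2 + 1 = 3·2^{k+1} − 1.
By induction, |U_m| = 3·2^m − 1 for all m ≥ 0.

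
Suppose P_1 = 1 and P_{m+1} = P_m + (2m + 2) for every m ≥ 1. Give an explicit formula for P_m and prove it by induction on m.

Claim: P_m = m^2 + m − 1.

Base case: P_1 = 1, and 1^2 + 1 − 1 = 1.
Assume P_k = k^2 + k − 1.
Then P_{k+1} = P_k + (2k + 2) = (k^2 + k − 1) + (2k + 2) = k^2 + 3k + 1,
and (k+1)^2 + (k+1) − 1 = k^2 + 3k + 1.
This completes the inductive step, so P_m = m^2 + m − 1 for all m ≥ 1.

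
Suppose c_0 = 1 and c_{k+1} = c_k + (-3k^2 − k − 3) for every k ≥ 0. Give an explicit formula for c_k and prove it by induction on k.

Claim: c_k = -k^3 + k^2 − 3k + 1.

Base case: c_0 = 1, and -0^3 + 0^2 − 3·0 + 1 = 1.
Assume c_r = -r^3 + r^2 − 3r + 1.
Then c_{r+1} = c_r + (-3r^2 − r − 3) = (-r^3 + r^2 − 3r + 1) + (-3r^2 − r − 3) = -r^3 − 2r^2 − 4r − 2,
and -(r+1)^3 + (r+1)^2 − 3·(r+1) + 1 = -r^3 − 2r^2 − 4r − 2.
Hence c_k = -k^3 + k^2 − 3k + 1 for every k ≥ 0, by induction.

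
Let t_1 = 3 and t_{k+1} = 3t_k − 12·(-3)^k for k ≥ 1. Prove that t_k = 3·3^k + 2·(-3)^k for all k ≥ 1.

Base case: t_1 = 3, and 3·3^1 + 2·(-3)^1 = 9 − 6 = 3.
Assume t_r = 3·3^r + 2·(-3)^r for some r ≥ 1.
Then t_{r+1} = 3t_r − 12·(-3)^r = 3·(3·3^r + 2·(-3)^r) − 12·(-3)^r = 3·3^{r+1} + 6·(-3)^r − 12·(-3)^r = 3·3^{r+1} − 6·(-3)^r = 3·3^{r+1} + 2·(-3)^{r+1}.
Hence t_k = 3·3^k + 2·(-3)^k for every k ≥ 1, by induction.

t_k = 3·3^k + 2·(-3)^k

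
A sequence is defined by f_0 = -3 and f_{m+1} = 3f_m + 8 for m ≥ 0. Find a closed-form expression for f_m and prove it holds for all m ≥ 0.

Claim: f_m = 3^m − 4.

Base case: f_0 = -3, and 3^0 − 4 = 1 − 4 = -3.
Assume f_r = 3^r − 4 for some r ≥ 0.
Then f_{r+1} = 3f_r + 8 = 3·(3^r − 4) + 8 = 3^{r+1} − 12 + 8 = 3^{r+1} − 4.
This completes the inductive step, so f_m = 3^m − 4 for all m ≥ 0.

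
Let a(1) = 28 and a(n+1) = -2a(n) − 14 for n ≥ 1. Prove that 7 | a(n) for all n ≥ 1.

Base case: a(1) = 28 = 7·4, so 7 | a(1).
Assume 7 | a(m), so a(m) = 7t for some integer t.
Then a(m+1) = -2a(m) − 14 = -2·(7t) − 14 = 7(-2t − 2), so 7 | a(m+1).
Hence 7 | a(n) for every n ≥ 1, by induction.

7 | a(n)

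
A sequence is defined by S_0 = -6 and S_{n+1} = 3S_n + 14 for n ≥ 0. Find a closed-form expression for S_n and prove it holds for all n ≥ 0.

Claim: S_n = 3^n − 7.

Base case: S_0 = -6, and 3^0 − 7 = 1 − 7 = -6.
Assume S_j = 3^j − 7 for some j ≥ 0.
Then S_{j+1} = 3S_j + 14 = 3·(3^j − 7) + 14 = 3^{j+1} − 21 + 14 = 3^{j+1} − 7.
By induction, S_n = 3^n − 7 for all n ≥ 0.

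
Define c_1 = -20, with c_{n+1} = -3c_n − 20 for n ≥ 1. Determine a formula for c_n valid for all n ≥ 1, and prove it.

Claim: c_n = 5·(-3)^n − 5.

Base case: c_1 = -20, and 5·(-3)^1 − 5 = -15 − 5 = -20.
Assume c_j = 5·(-3)^j − 5 for some j ≥ 1.
Then c_{j+1} = -3c_j − 20 = -3·(5·(-3)^j − 5) − 20 = -15·(-3)^j + 15 − 20 = 5·(-3)^{j+1} − 5.
By induction, c_n = 5·(-3)^n − 5 for all n ≥ 1.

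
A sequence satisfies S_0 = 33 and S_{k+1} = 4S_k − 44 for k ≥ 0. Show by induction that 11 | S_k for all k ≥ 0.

Base case: S_0 = 33 = 11·3, so 11 | S_0.
Assume 11 | S_j, so S_j = 11t for some integer t.
Then S_{j+1} = 4S_j − 44 = 4·(11t) − 44 = 11(4t − 4), so 11 | S_{j+1}.
Hence 11 | S_k for every k ≥ 0, by induction.

11 | S_k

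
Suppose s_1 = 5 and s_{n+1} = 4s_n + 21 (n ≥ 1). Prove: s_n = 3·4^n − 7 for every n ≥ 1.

Base case: s_1 = 5, and 3·4^1 − 7 = 12 − 7 = 5.
Assume s_j = 3·4^j − 7 for some j ≥ 1.
Then s_{j+1} = 4s_j + 21 = 4·(3·4^j − 7) + 21 = 12·4^j − 28 + 21 = 3·4^{j+1} − 7.
By induction, s_n = 3·4^n − 7 for all n ≥ 1.

s_n = 3·4^n − 7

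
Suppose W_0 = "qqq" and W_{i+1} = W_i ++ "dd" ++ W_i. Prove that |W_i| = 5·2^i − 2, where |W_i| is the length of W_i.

Base case: |W_0| = 3, and 5·2^0 − 2 = 3.
Assume |W_r| = 5·2^r − 2.
Then |W_{r+1}| = |W_r| + 2 + |W_r| = 2|W_r| + 2 = 2(5·2^r − 2) + 2 = 5·2^{r+1} − 4 + 2 = 5·2^{r+1} − 2.
So the formula holds for r+1, and by induction |W_i| = 5·2^i − 2 for all i ≥ 0.

|W_i| = 5·2^i − 2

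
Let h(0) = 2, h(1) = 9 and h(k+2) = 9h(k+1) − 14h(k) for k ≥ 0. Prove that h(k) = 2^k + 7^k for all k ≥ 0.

Base cases: h(0) = 2 and 2^0 + 7^0 = 2; h(1) = 9 and 2^1 + 7^1 = 9.
Assume h(j) = 2^j + 7^j for all 0 ≤ j ≤ r, where r ≥ 1.
Then h(r+1) = 9h(r) − 14h(r−1) = 9·(2^r + 7^r) − 14·(2^{r−1} + 7^{r−1}) = (9·2 − 14)2^{r−1} + (9·7 − 14)7^{r−1} = 4·2^{r−1} + 49·7^{r−1} = 2^{r+1} + 7^{r+1}.
By strong induction, h(k) = 2^k + 7^k for all k ≥ 0.

h(k) = 2^k + 7^k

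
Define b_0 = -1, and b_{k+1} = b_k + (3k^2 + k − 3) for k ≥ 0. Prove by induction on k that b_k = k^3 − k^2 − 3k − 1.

Base case: b_0 = -1, and 0^3 − 0^2 − 3·0 − 1 = -1.
Assume b_r = r^3 − r^2 − 3r − 1.
Then b_{r+1} = b_r + (3r^2 + r − 3) = (r^3 − r^2 − 3r − 1) + (3r^2 + r − 3) = r^3 + 2r^2 − 2r − 4,
and (r+1)^3 − (r+1)^2 − 3·(r+1) − 1 = r^3 + 2r^2 − 2r − 4.
By induction, b_k = k^3 − k^2 − 3k − 1 for all k ≥ 0.

b_k = k^3 − k^2 − 3k − 1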